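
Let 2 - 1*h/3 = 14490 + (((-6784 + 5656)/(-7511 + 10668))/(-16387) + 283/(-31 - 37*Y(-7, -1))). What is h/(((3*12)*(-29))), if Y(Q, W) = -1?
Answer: 4511752862917/108020088792 ≈ 41.768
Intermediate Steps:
h = -4511752862917/103467518 (h = 6 - 3*(14490 + (((-6784 + 5656)/(-7511 + 10668))/(-16387) + 283/(-31 - 37*(-1)))) = 6 - 3*(14490 + (-1128/3157*(-1/16387) + 283/(-31 + 37))) = 6 - 3*(14490 + (-1128*1/3157*(-1/16387) + 283/6)) = 6 - 3*(14490 + (-1128/3157*(-1/16387) + 283*(⅙))) = 6 - 3*(14490 + (1128/51733759 + 283/6)) = 6 - 3*(14490 + 14640660565/310402554) = 6 - 3*4512373668025/310402554 = 6 - 4512373668025/103467518 = -4511752862917/103467518 ≈ -43606.)
h/(((3*12)*(-29))) = -4511752862917/(103467518*((3*12)*(-29))) = -4511752862917/(103467518*(36*(-29))) = -4511752862917/103467518/(-1044) = -4511752862917/103467518*(-1/1044) = 4511752862917/108020088792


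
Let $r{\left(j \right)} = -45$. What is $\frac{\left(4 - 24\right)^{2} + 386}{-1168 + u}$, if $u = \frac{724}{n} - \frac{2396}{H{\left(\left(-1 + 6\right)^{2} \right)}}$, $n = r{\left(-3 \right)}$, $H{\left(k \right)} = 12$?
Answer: $- \frac{35370}{62269} \approx -0.56802$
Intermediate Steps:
$n = -45$
$u = - \frac{9709}{45}$ ($u = \frac{724}{-45} - \frac{2396}{12} = 724 \left(- \frac{1}{45}\right) - \frac{599}{3} = - \frac{724}{45} - \frac{599}{3} = - \frac{9709}{45} \approx -215.76$)
$\frac{\left(4 - 24\right)^{2} + 386}{-1168 + u} = \frac{\left(4 - 24\right)^{2} + 386}{-1168 - \frac{9709}{45}} = \frac{\left(-20\right)^{2} + 386}{- \frac{62269}{45}} = \left(400 + 386\right) \left(- \frac{45}{62269}\right) = 786 \left(- \frac{45}{62269}\right) = - \frac{35370}{62269}$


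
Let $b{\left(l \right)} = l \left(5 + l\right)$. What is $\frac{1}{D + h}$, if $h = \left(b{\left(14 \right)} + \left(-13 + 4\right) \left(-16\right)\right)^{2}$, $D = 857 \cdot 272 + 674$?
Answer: $\frac{1}{401878} \approx 2.4883 \cdot 10^{-6}$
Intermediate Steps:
$D = 233778$ ($D = 233104 + 674 = 233778$)
$h = 168100$ ($h = \left(14 \left(5 + 14\right) + \left(-13 + 4\right) \left(-16\right)\right)^{2} = \left(14 \cdot 19 - -144\right)^{2} = \left(266 + 144\right)^{2} = 410^{2} = 168100$)
$\frac{1}{D + h} = \frac{1}{233778 + 168100} = \frac{1}{401878}$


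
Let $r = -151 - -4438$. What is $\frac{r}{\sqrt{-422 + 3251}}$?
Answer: $\frac{1429 \sqrt{2829}}{943} \approx 80.6$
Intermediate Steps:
$r = 4287$ ($r = -151 + 4438 = 4287$)
$\frac{r}{\sqrt{-422 + 3251}} = \frac{4287}{\sqrt{-422 + 3251}} = \frac{4287}{\sqrt{2829}} = 4287 \frac{\sqrt{2829}}{2829} = \frac{1429 \sqrt{2829}}{943}$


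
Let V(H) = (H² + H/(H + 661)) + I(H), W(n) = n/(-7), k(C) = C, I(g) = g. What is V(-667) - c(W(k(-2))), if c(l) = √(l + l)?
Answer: 2665999/6 - 2*√7/7 ≈ 4.4433e+5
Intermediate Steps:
W(n) = -n/7 (W(n) = n*(-⅐) = -n/7)
c(l) = √2*√l (c(l) = √(2*l) = √2*√l)
V(H) = H + H² + H/(661 + H) (V(H) = (H² + H/(H + 661)) + H = (H² + H/(661 + H)) + H = H + H² + H/(661 + H))
V(-667) - c(W(k(-2))) = -667*(662 + (-667)² + 662*(-667))/(661 - 667) - √2*√(-⅐*(-2)) = -667*(662 + 444889 - 441554)/(-6) - √2*√(2/7) = -667*(-⅙)*3997 - √2*√14/7 = 2665999/6 - 2*√7/7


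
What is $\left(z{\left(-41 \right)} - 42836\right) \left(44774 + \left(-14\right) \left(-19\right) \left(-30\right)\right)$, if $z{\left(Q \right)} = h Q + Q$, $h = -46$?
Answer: $-1508222854$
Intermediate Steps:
$z{\left(Q \right)} = - 45 Q$ ($z{\left(Q \right)} = - 46 Q + Q = - 45 Q$)
$\left(z{\left(-41 \right)} - 42836\right) \left(44774 + \left(-14\right) \left(-19\right) \left(-30\right)\right) = \left(\left(-45\right) \left(-41\right) - 42836\right) \left(44774 + \left(-14\right) \left(-19\right) \left(-30\right)\right) = \left(1845 - 42836\right) \left(44774 + 266 \left(-30\right)\right) = - 40991 \left(44774 - 7980\right) = \left(-40991\right) 36794 = -1508222854$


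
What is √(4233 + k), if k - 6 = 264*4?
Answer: √5295 ≈ 72.767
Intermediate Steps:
k = 1062 (k = 6 + 264*4 = 6 + 1056 = 1062)
√(4233 + k) = √(4233 + 1062) = √5295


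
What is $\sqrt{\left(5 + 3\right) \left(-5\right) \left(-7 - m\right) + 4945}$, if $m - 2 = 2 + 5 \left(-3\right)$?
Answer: $\sqrt{4785} \approx 69.174$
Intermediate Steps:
$m = -11$ ($m = 2 + \left(2 + 5 \left(-3\right)\right) = 2 + \left(2 - 15\right) = 2 - 13 = -11$)
$\sqrt{\left(5 + 3\right) \left(-5\right) \left(-7 - m\right) + 4945} = \sqrt{\left(5 + 3\right) \left(-5\right) \left(-7 - -11\right) + 4945} = \sqrt{8 \left(-5\right) \left(-7 + 11\right) + 4945} = \sqrt{\left(-40\right) 4 + 4945} = \sqrt{-160 + 4945} = \sqrt{4785}$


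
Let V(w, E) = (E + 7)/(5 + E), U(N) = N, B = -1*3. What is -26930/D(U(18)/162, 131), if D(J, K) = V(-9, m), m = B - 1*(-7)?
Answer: -242370/11 ≈ -22034.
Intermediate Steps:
B = -3
m = 4 (m = -3 - 1*(-7) = -3 + 7 = 4)
V(w, E) = (7 + E)/(5 + E)
D(J, K) = 11/9 (D(J, K) = (7 + 4)/(5 + 4) = 11/9)
-26930/D(U(18)/162, 131) = -26930/11/9 = -26930*9/11 = -242370/11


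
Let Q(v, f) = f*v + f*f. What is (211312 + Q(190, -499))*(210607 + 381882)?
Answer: 216556506967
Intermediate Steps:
Q(v, f) = f**2 + f*v (Q(v, f) = f*v + f**2 = f**2 + f*v)
(211312 + Q(190, -499))*(210607 + 381882) = (211312 - 499*(-499 + 190))*(210607 + 381882) = (211312 - 499*(-309))*592489 = (211312 + 154191)*592489 = 365503*592489 = 216556506967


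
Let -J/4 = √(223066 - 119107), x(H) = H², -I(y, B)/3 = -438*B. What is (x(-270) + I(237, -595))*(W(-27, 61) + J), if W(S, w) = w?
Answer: -43244730 + 8507160*√11551 ≈ 8.7107e+8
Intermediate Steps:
I(y, B) = 1314*B (I(y, B) = -(-1314)*B = 1314*B)
J = -12*√11551 (J = -4*√(223066 - 119107) = -12*√11551 ≈ -1289.7)
(x(-270) + I(237, -595))*(W(-27, 61) + J) = ((-270)² + 1314*(-595))*(61 - 12*√11551) = (72900 - 781830)*(61 - 12*√11551) = -708930*(61 - 12*√11551) = -43244730 + 8507160*√11551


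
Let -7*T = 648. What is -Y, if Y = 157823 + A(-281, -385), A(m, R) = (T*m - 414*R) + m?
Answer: -2400612/7 ≈ -3.4294e+5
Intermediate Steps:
T = -648/7 (T = -⅐*648 = -648/7 ≈ -92.571)
A(m, R) = -414*R - 641*m/7 (A(m, R) = (-648*m/7 - 414*R) + m = (-414*R - 648*m/7) + m = -414*R - 641*m/7)
Y = 2400612/7 (Y = 157823 + (-414*(-385) - 641/7*(-281)) = 157823 + (159390 + 180121/7) = 157823 + 1295851/7 = 2400612/7 ≈ 3.4294e+5)
-Y = -1*2400612/7 = -2400612/7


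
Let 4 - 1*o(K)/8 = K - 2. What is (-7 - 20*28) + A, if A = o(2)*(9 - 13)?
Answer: -695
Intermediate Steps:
o(K) = 48 - 8*K (o(K) = 32 - 8*(K - 2) = 32 - 8*(-2 + K) = 32 + (16 - 8*K) = 48 - 8*K)
A = -128 (A = (48 - 8*2)*(9 - 13) = (48 - 16)*(-4) = 32*(-4) = -128)
(-7 - 20*28) + A = (-7 - 20*28) - 128 = (-7 - 560) - 128 = -567 - 128 = -695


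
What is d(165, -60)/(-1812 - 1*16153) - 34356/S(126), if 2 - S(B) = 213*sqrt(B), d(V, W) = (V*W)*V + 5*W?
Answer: 934083577308/10269674285 + 10976742*sqrt(14)/2858245 ≈ 105.32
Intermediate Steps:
d(V, W) = 5*W + W*V**2 (d(V, W) = W*V**2 + 5*W = 5*W + W*V**2)
S(B) = 2 - 213*sqrt(B)
d(165, -60)/(-1812 - 1*16153) - 34356/S(126) = (-60*(5 + 165**2))/(-1812 - 1*16153) - 34356/(2 - 639*sqrt(14)) = (-60*(5 + 27225))/(-1812 - 16153) - 34356/(2 - 639*sqrt(14)) = -60*27230/(-17965) - 34356/(2 - 639*sqrt(14)) = -1633800*(-1/17965) - 34356/(2 - 639*sqrt(14)) = 326760/3593 - 34356/(2 - 639*sqrt(14))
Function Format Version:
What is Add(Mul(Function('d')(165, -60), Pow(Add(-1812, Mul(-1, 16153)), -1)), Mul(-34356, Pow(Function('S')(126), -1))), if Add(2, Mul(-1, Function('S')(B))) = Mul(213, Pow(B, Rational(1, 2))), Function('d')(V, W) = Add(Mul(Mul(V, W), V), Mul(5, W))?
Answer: Add(Rational(934083577308, 10269674285), Mul(Rational(10976742, 2858245), Pow(14, Rational(1, 2)))) ≈ 105.32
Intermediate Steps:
Function('d')(V, W) = Add(Mul(5, W), Mul(W, Pow(V, 2))) (Function('d')(V, W) = Add(Mul(W, Pow(V, 2)), Mul(5, W)) = Add(Mul(5, W), Mul(W, Pow(V, 2))))
Function('S')(B) = Add(2, Mul(-213, Pow(B, Rational(1, 2)))) (Function('S')(B) = Add(2, Mul(-1, Mul(213, Pow(B, Rational(1, 2))))) = Add(2, Mul(-213, Pow(B, Rational(1, 2)))))
Add(Mul(Function('d')(165, -60), Pow(Add(-1812, Mul(-1, 16153)), -1)), Mul(-34356, Pow(Function('S')(126), -1))) = Add(Mul(Mul(-60, Add(5, Pow(165, 2))), Pow(Add(-1812, Mul(-1, 16153)), -1)), Mul(-34356, Pow(Add(2, Mul(-213, Pow(126, Rational(1, 2)))), -1))) = Add(Mul(Mul(-60, Add(5, 27225)), Pow(Add(-1812, -16153), -1)), Mul(-34356, Pow(Add(2, Mul(-213, Mul(3, Pow(14, Rational(1, 2))))), -1))) = Add(Mul(Mul(-60, 27230), Pow(-17965, -1)), Mul(-34356, Pow(Add(2, Mul(-639, Pow(14, Rational(1, 2)))), -1))) = Add(Mul(-1633800, Rational(-1, 17965)), Mul(-34356, Pow(Add(2, Mul(-639, Pow(14, Rational(1, 2)))), -1))) = Add(Rational(326760, 3593), Mul(-34356, Pow(Add(2, Mul(-639, Pow(14, Rational(1, 2)))), -1)))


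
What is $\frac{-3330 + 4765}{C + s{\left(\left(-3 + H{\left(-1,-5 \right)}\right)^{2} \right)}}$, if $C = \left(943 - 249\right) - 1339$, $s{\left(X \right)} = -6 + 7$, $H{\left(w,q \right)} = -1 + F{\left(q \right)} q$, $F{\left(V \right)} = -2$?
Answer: $- \frac{205}{92} \approx -2.2283$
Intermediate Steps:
$H{\left(w,q \right)} = -1 - 2 q$
$s{\left(X \right)} = 1$
$C = -645$ ($C = 694 - 1339 = -645$)
$\frac{-3330 + 4765}{C + s{\left(\left(-3 + H{\left(-1,-5 \right)}\right)^{2} \right)}} = \frac{-3330 + 4765}{-645 + 1} = \frac{1435}{-644} = 1435 \left(- \frac{1}{644}\right) = - \frac{205}{92}$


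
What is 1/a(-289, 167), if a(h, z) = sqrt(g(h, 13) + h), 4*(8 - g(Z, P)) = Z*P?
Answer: 2*sqrt(2633)/2633 ≈ 0.038977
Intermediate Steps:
g(Z, P) = 8 - P*Z/4 (g(Z, P) = 8 - Z*P/4 = 8 - P*Z/4)
a(h, z) = sqrt(8 - 9*h/4) (a(h, z) = sqrt((8 - 1/4*13*h) + h) = sqrt((8 - 13*h/4) + h) = sqrt(8 - 9*h/4))
1/a(-289, 167) = 1/(sqrt(32 - 9*(-289))/2) = 1/(sqrt(32 + 2601)/2) = 1/(sqrt(2633)/2) = 2*sqrt(2633)/2633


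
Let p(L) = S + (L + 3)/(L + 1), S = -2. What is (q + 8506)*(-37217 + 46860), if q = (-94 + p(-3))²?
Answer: 170893246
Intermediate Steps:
p(L) = -2 + (3 + L)/(1 + L) (p(L) = -2 + (L + 3)/(L + 1) = -2 + (3 + L)/(1 + L))
q = 9216 (q = (-94 + (1 - 1*(-3))/(1 - 3))² = (-94 + (1 + 3)/(-2))² = (-94 - ½*4)² = (-94 - 2)² = (-96)² = 9216)
(q + 8506)*(-37217 + 46860) = (9216 + 8506)*(-37217 + 46860) = 17722*9643 = 170893246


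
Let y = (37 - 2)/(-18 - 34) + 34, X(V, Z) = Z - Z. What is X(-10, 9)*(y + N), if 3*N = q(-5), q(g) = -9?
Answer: 0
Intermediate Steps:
X(V, Z) = 0
y = 1733/52 (y = 35/(-52) + 34 = 35*(-1/52) + 34 = -35/52 + 34 = 1733/52 ≈ 33.327)
N = -3 (N = (⅓)*(-9) = -3)
X(-10, 9)*(y + N) = 0*(1733/52 - 3) = 0*(1577/52) = 0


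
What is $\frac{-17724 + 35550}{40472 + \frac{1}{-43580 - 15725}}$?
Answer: $\frac{1057170930}{2400191959} \approx 0.44045$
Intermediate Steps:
$\frac{-17724 + 35550}{40472 + \frac{1}{-43580 - 15725}} = \frac{17826}{40472 + \frac{1}{-59305}} = \frac{17826}{40472 - \frac{1}{59305}} = \frac{17826}{\frac{2400191959}{59305}} = 17826 \cdot \frac{59305}{2400191959} = \frac{1057170930}{2400191959}$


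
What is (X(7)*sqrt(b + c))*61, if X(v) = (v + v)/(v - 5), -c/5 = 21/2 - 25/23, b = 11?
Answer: 427*I*sqrt(76314)/46 ≈ 2564.3*I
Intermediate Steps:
c = -2165/46 (c = -5*(21/2 - 25/23) = -5*433/46 = -2165/46 ≈ -47.065)
X(v) = 2*v/(-5 + v) (X(v) = (2*v)/(-5 + v) = 2*v/(-5 + v))
(X(7)*sqrt(b + c))*61 = ((2*7/(-5 + 7))*sqrt(11 - 2165/46))*61 = ((2*7/2)*sqrt(-1659/46))*61 = ((2*7*(1/2))*(I*sqrt(76314)/46))*61 = (7*(I*sqrt(76314)/46))*61 = (7*I*sqrt(76314)/46)*61 = 427*I*sqrt(76314)/46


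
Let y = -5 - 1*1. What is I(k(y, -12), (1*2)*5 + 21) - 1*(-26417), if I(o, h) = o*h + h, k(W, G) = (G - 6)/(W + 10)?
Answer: 52617/2 ≈ 26309.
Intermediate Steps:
y = -6 (y = -5 - 1 = -6)
k(W, G) = (-6 + G)/(10 + W)
I(o, h) = h + h*o (I(o, h) = h*o + h = h + h*o)
I(k(y, -12), (1*2)*5 + 21) - 1*(-26417) = ((1*2)*5 + 21)*(1 + (-6 - 12)/(10 - 6)) - 1*(-26417) = (2*5 + 21)*(1 - 18/4) + 26417 = (10 + 21)*(1 + (¼)*(-18)) + 26417 = 31*(1 - 9/2) + 26417 = 31*(-7/2) + 26417 = -217/2 + 26417 = 52617/2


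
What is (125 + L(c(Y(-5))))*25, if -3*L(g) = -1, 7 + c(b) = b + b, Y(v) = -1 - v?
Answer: 9400/3 ≈ 3133.3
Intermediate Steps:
c(b) = -7 + 2*b (c(b) = -7 + (b + b) = -7 + 2*b)
L(g) = ⅓ (L(g) = -⅓*(-1) = ⅓)
(125 + L(c(Y(-5))))*25 = (125 + ⅓)*25 = (376/3)*25 = 9400/3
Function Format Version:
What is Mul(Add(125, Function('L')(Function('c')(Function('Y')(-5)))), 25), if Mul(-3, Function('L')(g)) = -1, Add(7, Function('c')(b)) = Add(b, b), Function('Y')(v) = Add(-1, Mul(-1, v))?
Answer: Rational(9400, 3) ≈ 3133.3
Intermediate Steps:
Function('c')(b) = Add(-7, Mul(2, b)) (Function('c')(b) = Add(-7, Add(b, b)) = Add(-7, Mul(2, b)))
Function('L')(g) = Rational(1, 3) (Function('L')(g) = Mul(Rational(-1, 3), -1) = Rational(1, 3))
Mul(Add(125, Function('L')(Function('c')(Function('Y')(-5)))), 25) = Mul(Add(125, Rational(1, 3)), 25) = Mul(Rational(376, 3), 25) = Rational(9400, 3)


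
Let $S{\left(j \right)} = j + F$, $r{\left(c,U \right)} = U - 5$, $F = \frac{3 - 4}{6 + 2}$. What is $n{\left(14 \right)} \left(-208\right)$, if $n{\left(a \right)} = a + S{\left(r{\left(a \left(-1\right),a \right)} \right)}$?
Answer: $-4758$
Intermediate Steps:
$F = - \frac{1}{8} \approx -0.125$
$r{\left(c,U \right)} = -5 + U$
$S{\left(j \right)} = - \frac{1}{8} + j$ ($S{\left(j \right)} = j - \frac{1}{8} = - \frac{1}{8} + j$)
$n{\left(a \right)} = - \frac{41}{8} + 2 a$ ($n{\left(a \right)} = a + \left(- \frac{1}{8} + \left(-5 + a\right)\right) = a + \left(- \frac{41}{8} + a\right) = - \frac{41}{8} + 2 a$)
$n{\left(14 \right)} \left(-208\right) = \left(- \frac{41}{8} + 2 \cdot 14\right) \left(-208\right) = \left(- \frac{41}{8} + 28\right) \left(-208\right) = \frac{183}{8} \left(-208\right) = -4758$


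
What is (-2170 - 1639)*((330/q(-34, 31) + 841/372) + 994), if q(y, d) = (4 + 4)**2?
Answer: -11351646553/2976 ≈ -3.8144e+6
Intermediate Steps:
q(y, d) = 64 (q(y, d) = 8**2 = 64)
(-2170 - 1639)*((330/q(-34, 31) + 841/372) + 994) = (-2170 - 1639)*((330/64 + 841/372) + 994) = -3809*((330*(1/64) + 841*(1/372)) + 994) = -3809*((165/32 + 841/372) + 994) = -3809*(22073/2976 + 994) = -3809*2980217/2976 = -11351646553/2976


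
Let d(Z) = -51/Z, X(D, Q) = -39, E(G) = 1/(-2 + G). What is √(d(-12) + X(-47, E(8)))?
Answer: I*√139/2 ≈ 5.8949*I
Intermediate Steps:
√(d(-12) + X(-47, E(8))) = √(-51/(-12) - 39) = √(-51*(-1/12) - 39) = √(17/4 - 39) = √(-139/4) = I*√139/2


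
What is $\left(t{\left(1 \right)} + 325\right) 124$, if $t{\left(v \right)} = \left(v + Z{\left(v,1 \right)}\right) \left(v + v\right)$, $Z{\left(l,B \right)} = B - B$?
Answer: $40548$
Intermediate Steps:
$Z{\left(l,B \right)} = 0$
$t{\left(v \right)} = 2 v^{2}$ ($t{\left(v \right)} = \left(v + 0\right) \left(v + v\right) = v 2 v = 2 v^{2}$)
$\left(t{\left(1 \right)} + 325\right) 124 = \left(2 \cdot 1^{2} + 325\right) 124 = \left(2 \cdot 1 + 325\right) 124 = \left(2 + 325\right) 124 = 327 \cdot 124 = 40548$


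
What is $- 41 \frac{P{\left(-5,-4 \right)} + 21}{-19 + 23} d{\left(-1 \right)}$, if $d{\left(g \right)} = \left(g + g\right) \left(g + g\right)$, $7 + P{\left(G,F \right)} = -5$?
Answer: $-369$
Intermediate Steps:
$P{\left(G,F \right)} = -12$ ($P{\left(G,F \right)} = -7 - 5 = -12$)
$d{\left(g \right)} = 4 g^{2}$ ($d{\left(g \right)} = 2 g 2 g = 4 g^{2}$)
$- 41 \frac{P{\left(-5,-4 \right)} + 21}{-19 + 23} d{\left(-1 \right)} = - 41 \frac{-12 + 21}{-19 + 23} \cdot 4 \left(-1\right)^{2} = - 41 \cdot \frac{9}{4} \cdot 4 \cdot 1 = - 41 \cdot 9 \cdot \frac{1}{4} \cdot 4 = \left(-41\right) \frac{9}{4} \cdot 4 = \left(- \frac{369}{4}\right) 4 = -369$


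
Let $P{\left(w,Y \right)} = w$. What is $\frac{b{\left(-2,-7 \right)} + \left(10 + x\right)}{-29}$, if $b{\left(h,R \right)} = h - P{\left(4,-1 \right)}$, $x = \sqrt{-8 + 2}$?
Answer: $- \frac{4}{29} - \frac{i \sqrt{6}}{29} \approx -0.13793 - 0.084465 i$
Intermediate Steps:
$x = i \sqrt{6}$ ($x = \sqrt{-6} = i \sqrt{6} \approx 2.4495 i$)
$b{\left(h,R \right)} = -4 + h$ ($b{\left(h,R \right)} = h - 4 = -4 + h$)
$\frac{b{\left(-2,-7 \right)} + \left(10 + x\right)}{-29} = \frac{\left(-4 - 2\right) + \left(10 + i \sqrt{6}\right)}{-29} = \left(-6 + \left(10 + i \sqrt{6}\right)\right) \left(- \frac{1}{29}\right) = \left(4 + i \sqrt{6}\right) \left(- \frac{1}{29}\right) = - \frac{4}{29} - \frac{i \sqrt{6}}{29}$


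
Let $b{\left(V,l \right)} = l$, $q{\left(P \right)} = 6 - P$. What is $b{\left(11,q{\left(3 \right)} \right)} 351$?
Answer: $1053$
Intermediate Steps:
$b{\left(11,q{\left(3 \right)} \right)} 351 = \left(6 - 3\right) 351 = 3 \cdot 351 = 1053$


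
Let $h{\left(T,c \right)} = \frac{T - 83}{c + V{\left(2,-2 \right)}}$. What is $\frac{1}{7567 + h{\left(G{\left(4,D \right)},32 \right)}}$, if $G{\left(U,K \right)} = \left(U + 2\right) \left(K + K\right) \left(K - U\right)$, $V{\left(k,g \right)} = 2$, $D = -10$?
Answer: $\frac{34}{258875} \approx 0.00013134$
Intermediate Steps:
$G{\left(U,K \right)} = 2 K \left(2 + U\right) \left(K - U\right)$ ($G{\left(U,K \right)} = \left(2 + U\right) 2 K \left(K - U\right) = 2 K \left(2 + U\right) \left(K - U\right)$)
$h{\left(T,c \right)} = \frac{-83 + T}{2 + c}$ ($h{\left(T,c \right)} = \frac{T - 83}{c + 2} = \frac{-83 + T}{2 + c}$)
$\frac{1}{7567 + h{\left(G{\left(4,D \right)},32 \right)}} = \frac{1}{7567 + \frac{-83 + 2 \left(-10\right) \left(- 4^{2} - 8 + 2 \left(-10\right) - 40\right)}{2 + 32}} = \frac{1}{7567 + \frac{-83 + 2 \left(-10\right) \left(\left(-1\right) 16 - 8 - 20 - 40\right)}{34}} = \frac{1}{7567 + \frac{-83 + 2 \left(-10\right) \left(-16 - 8 - 20 - 40\right)}{34}} = \frac{1}{7567 + \frac{-83 + 2 \left(-10\right) \left(-84\right)}{34}} = \frac{1}{7567 + \frac{-83 + 1680}{34}} = \frac{1}{7567 + \frac{1}{34} \cdot 1597} = \frac{1}{7567 + \frac{1597}{34}} = \frac{1}{\frac{258875}{34}} = \frac{34}{258875}$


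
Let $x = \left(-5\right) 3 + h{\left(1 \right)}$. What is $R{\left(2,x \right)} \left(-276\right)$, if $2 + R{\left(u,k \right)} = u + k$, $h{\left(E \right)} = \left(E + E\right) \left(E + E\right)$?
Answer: $3036$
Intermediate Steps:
$h{\left(E \right)} = 4 E^{2}$ ($h{\left(E \right)} = 2 E 2 E = 4 E^{2}$)
$x = -11$ ($x = \left(-5\right) 3 + 4 \cdot 1^{2} = -15 + 4 \cdot 1 = -15 + 4 = -11$)
$R{\left(u,k \right)} = -2 + k + u$ ($R{\left(u,k \right)} = -2 + \left(u + k\right) = -2 + \left(k + u\right) = -2 + k + u$)
$R{\left(2,x \right)} \left(-276\right) = \left(-2 - 11 + 2\right) \left(-276\right) = \left(-11\right) \left(-276\right) = 3036$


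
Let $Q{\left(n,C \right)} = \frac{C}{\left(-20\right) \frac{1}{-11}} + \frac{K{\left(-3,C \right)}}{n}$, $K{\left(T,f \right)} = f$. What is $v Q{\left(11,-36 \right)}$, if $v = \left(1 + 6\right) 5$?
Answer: $- \frac{8883}{11} \approx -807.54$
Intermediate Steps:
$v = 35$ ($v = 7 \cdot 5 = 35$)
$Q{\left(n,C \right)} = \frac{11 C}{20} + \frac{C}{n}$ ($Q{\left(n,C \right)} = \frac{C}{\left(-20\right) \frac{1}{-11}} + \frac{C}{n} = \frac{C}{\left(-20\right) \left(- \frac{1}{11}\right)} + \frac{C}{n} = \frac{C}{\frac{20}{11}} + \frac{C}{n} = C \frac{11}{20} + \frac{C}{n} = \frac{11 C}{20} + \frac{C}{n}$)
$v Q{\left(11,-36 \right)} = 35 \left(\frac{11}{20} \left(-36\right) - \frac{36}{11}\right) = 35 \left(- \frac{99}{5} - \frac{36}{11}\right) = 35 \left(- \frac{1269}{55}\right) = - \frac{8883}{11}$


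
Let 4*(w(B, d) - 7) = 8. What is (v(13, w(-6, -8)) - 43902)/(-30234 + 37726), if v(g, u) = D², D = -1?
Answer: -43901/7492 ≈ -5.8597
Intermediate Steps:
w(B, d) = 9 (w(B, d) = 7 + (¼)*8 = 7 + 2 = 9)
v(g, u) = 1 (v(g, u) = (-1)² = 1)
(v(13, w(-6, -8)) - 43902)/(-30234 + 37726) = (1 - 43902)/(-30234 + 37726) = -43901/7492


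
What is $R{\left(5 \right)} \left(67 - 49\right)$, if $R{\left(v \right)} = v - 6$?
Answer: $-18$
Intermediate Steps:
$R{\left(v \right)} = -6 + v$ ($R{\left(v \right)} = v - 6 = -6 + v$)
$R{\left(5 \right)} \left(67 - 49\right) = \left(-6 + 5\right) \left(67 - 49\right) = \left(-1\right) 18 = -18$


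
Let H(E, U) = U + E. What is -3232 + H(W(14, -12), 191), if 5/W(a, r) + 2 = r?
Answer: -42579/14 ≈ -3041.4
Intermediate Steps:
W(a, r) = 5/(-2 + r)
H(E, U) = E + U
-3232 + H(W(14, -12), 191) = -3232 + (5/(-2 - 12) + 191) = -3232 + (5/(-14) + 191) = -3232 + (5*(-1/14) + 191) = -3232 + (-5/14 + 191) = -3232 + 2669/14 = -42579/14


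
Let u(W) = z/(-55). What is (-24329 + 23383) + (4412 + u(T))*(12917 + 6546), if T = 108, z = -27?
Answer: 4723365051/55 ≈ 8.5879e+7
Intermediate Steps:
u(W) = 27/55 (u(W) = -27/(-55) = -27*(-1/55) = 27/55)
(-24329 + 23383) + (4412 + u(T))*(12917 + 6546) = (-24329 + 23383) + (4412 + 27/55)*(12917 + 6546) = -946 + (242687/55)*19463 = -946 + 4723417081/55 = 4723365051/55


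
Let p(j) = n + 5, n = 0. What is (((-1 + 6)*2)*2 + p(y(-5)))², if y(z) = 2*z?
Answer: 625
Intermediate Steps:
p(j) = 5 (p(j) = 0 + 5 = 5)
(((-1 + 6)*2)*2 + p(y(-5)))² = (((-1 + 6)*2)*2 + 5)² = ((5*2)*2 + 5)² = (10*2 + 5)² = (20 + 5)² = 25² = 625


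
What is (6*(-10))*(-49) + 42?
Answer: 2982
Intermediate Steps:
(6*(-10))*(-49) + 42 = -60*(-49) + 42 = 2940 + 42 = 2982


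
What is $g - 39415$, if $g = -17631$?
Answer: $-57046$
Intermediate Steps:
$g - 39415 = -17631 - 39415 = -57046$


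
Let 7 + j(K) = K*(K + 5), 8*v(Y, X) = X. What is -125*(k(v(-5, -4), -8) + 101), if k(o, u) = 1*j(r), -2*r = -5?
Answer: -56375/4 ≈ -14094.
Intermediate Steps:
r = 5/2 (r = -½*(-5) = 5/2 ≈ 2.5000)
v(Y, X) = X/8
j(K) = -7 + K*(5 + K) (j(K) = -7 + K*(K + 5) = -7 + K*(5 + K))
k(o, u) = 47/4 (k(o, u) = 1*(-7 + (5/2)² + 5*(5/2)) = 1*(-7 + 25/4 + 25/2) = 1*(47/4) = 47/4)
-125*(k(v(-5, -4), -8) + 101) = -125*(47/4 + 101) = -125*451/4 = -56375/4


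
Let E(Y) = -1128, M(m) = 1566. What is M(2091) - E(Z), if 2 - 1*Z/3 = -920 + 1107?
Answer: 2694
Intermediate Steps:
Z = -555 (Z = 6 - 3*(-920 + 1107) = 6 - 3*187 = 6 - 561 = -555)
M(2091) - E(Z) = 1566 - 1*(-1128) = 1566 + 1128 = 2694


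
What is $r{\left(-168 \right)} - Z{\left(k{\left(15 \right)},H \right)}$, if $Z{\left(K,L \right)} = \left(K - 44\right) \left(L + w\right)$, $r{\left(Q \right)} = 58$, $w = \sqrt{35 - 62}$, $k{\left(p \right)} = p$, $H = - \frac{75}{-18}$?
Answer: $\frac{1073}{6} + 87 i \sqrt{3} \approx 178.83 + 150.69 i$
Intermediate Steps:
$H = \frac{25}{6}$ ($H = \left(-75\right) \left(- \frac{1}{18}\right) = \frac{25}{6} \approx 4.1667$)
$w = 3 i \sqrt{3}$ ($w = \sqrt{-27} = 3 i \sqrt{3} \approx 5.1962 i$)
$Z{\left(K,L \right)} = \left(-44 + K\right) \left(L + 3 i \sqrt{3}\right)$ ($Z{\left(K,L \right)} = \left(K - 44\right) \left(L + 3 i \sqrt{3}\right) = \left(-44 + K\right) \left(L + 3 i \sqrt{3}\right)$)
$r{\left(-168 \right)} - Z{\left(k{\left(15 \right)},H \right)} = 58 - \left(\left(-44\right) \frac{25}{6} + 15 \cdot \frac{25}{6} - 132 i \sqrt{3} + 3 i 15 \sqrt{3}\right) = 58 - \left(- \frac{550}{3} + \frac{125}{2} - 132 i \sqrt{3} + 45 i \sqrt{3}\right) = 58 - \left(- \frac{725}{6} - 87 i \sqrt{3}\right) = 58 + \left(\frac{725}{6} + 87 i \sqrt{3}\right) = \frac{1073}{6} + 87 i \sqrt{3}$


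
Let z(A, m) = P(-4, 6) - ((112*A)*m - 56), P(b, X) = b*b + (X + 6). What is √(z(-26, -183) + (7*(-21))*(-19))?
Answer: 3*I*√58891 ≈ 728.02*I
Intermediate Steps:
P(b, X) = 6 + X + b² (P(b, X) = b² + (6 + X) = 6 + X + b²)
z(A, m) = 84 - 112*A*m (z(A, m) = (6 + 6 + (-4)²) - ((112*A)*m - 56) = (6 + 6 + 16) - (112*A*m - 56) = 28 - (-56 + 112*A*m) = 28 + (56 - 112*A*m) = 84 - 112*A*m)
√(z(-26, -183) + (7*(-21))*(-19)) = √((84 - 112*(-26)*(-183)) + (7*(-21))*(-19)) = √((84 - 532896) - 147*(-19)) = √(-532812 + 2793) = √(-530019) = 3*I*√58891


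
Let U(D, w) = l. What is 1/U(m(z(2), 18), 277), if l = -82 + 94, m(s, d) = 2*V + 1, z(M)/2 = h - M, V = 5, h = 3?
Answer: 1/12 ≈ 0.083333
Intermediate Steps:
z(M) = 6 - 2*M (z(M) = 2*(3 - M) = 6 - 2*M)
m(s, d) = 11 (m(s, d) = 2*5 + 1 = 10 + 1 = 11)
l = 12
U(D, w) = 12
1/U(m(z(2), 18), 277) = 1/12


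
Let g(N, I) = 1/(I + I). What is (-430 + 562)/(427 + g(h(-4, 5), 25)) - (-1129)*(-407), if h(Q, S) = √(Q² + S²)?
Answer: -297298241/647 ≈ -4.5950e+5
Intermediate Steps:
g(N, I) = 1/(2*I)
(-430 + 562)/(427 + g(h(-4, 5), 25)) - (-1129)*(-407) = (-430 + 562)/(427 + (½)/25) - (-1129)*(-407) = 132/(427 + (½)*(1/25)) - 1129*407 = 132/(427 + 1/50) - 459503 = 132/(21351/50) - 459503 = 132*(50/21351) - 459503 = 200/647 - 459503 = -297298241/647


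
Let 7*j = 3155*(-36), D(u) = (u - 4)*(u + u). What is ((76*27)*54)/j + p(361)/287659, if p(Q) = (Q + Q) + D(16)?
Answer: -6194411384/907564145 ≈ -6.8253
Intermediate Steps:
D(u) = 2*u*(-4 + u) (D(u) = (-4 + u)*(2*u) = 2*u*(-4 + u))
j = -113580/7 (j = (3155*(-36))/7 = (1/7)*(-113580) = -113580/7 ≈ -16226.)
p(Q) = 384 + 2*Q (p(Q) = (Q + Q) + 2*16*(-4 + 16) = 2*Q + 2*16*12 = 2*Q + 384 = 384 + 2*Q)
((76*27)*54)/j + p(361)/287659 = ((76*27)*54)/(-113580/7) + (384 + 2*361)/287659 = (2052*54)*(-7/113580) + (384 + 722)*(1/287659) = 110808*(-7/113580) + 1106*(1/287659) = -21546/3155 + 1106/287659 = -6194411384/907564145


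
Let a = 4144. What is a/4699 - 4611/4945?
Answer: -31757/628015 ≈ -0.050567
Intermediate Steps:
a/4699 - 4611/4945 = 4144/4699 - 4611/4945 = 4144*(1/4699) - 4611*1/4945 = 112/127 - 4611/4945 = -31757/628015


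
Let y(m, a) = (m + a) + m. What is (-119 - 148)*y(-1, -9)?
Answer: 2937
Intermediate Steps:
y(m, a) = a + 2*m (y(m, a) = (a + m) + m = a + 2*m)
(-119 - 148)*y(-1, -9) = (-119 - 148)*(-9 + 2*(-1)) = -267*(-9 - 2) = -267*(-11) = 2937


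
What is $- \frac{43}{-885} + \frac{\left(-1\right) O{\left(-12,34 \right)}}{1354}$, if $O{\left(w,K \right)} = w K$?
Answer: $\frac{209651}{599145} \approx 0.34992$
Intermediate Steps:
$O{\left(w,K \right)} = K w$
$- \frac{43}{-885} + \frac{\left(-1\right) O{\left(-12,34 \right)}}{1354} = - \frac{43}{-885} + \frac{\left(-1\right) 34 \left(-12\right)}{1354} = \left(-43\right) \left(- \frac{1}{885}\right) + \left(-1\right) \left(-408\right) \frac{1}{1354} = \frac{43}{885} + 408 \cdot \frac{1}{1354} = \frac{43}{885} + \frac{204}{677} = \frac{209651}{599145}$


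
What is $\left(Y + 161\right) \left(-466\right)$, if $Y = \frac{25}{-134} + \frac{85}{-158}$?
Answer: $- \frac{395325508}{5293} \approx -74688.0$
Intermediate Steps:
$Y = - \frac{3835}{5293}$ ($Y = 25 \left(- \frac{1}{134}\right) + 85 \left(- \frac{1}{158}\right) = - \frac{25}{134} - \frac{85}{158} = - \frac{3835}{5293} \approx -0.72454$)
$\left(Y + 161\right) \left(-466\right) = \left(- \frac{3835}{5293} + 161\right) \left(-466\right) = \frac{848338}{5293} \left(-466\right) = - \frac{395325508}{5293}$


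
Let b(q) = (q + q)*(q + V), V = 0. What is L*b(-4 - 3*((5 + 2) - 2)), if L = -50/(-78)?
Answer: 18050/39 ≈ 462.82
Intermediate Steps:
L = 25/39 (L = -50*(-1/78) = 25/39 ≈ 0.64103)
b(q) = 2*q² (b(q) = (q + q)*(q + 0) = (2*q)*q = 2*q²)
L*b(-4 - 3*((5 + 2) - 2)) = 25*(2*(-4 - 3*((5 + 2) - 2))²)/39 = 25*(2*(-4 - 3*(7 - 2))²)/39 = 25*(2*(-4 - 3*5)²)/39 = 25*(2*(-4 - 15)²)/39 = 25*(2*(-19)²)/39 = 25*(2*361)/39 = (25/39)*722 = 18050/39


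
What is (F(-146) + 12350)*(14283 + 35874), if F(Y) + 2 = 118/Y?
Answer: 45208761165/73 ≈ 6.1930e+8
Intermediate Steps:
F(Y) = -2 + 118/Y
(F(-146) + 12350)*(14283 + 35874) = ((-2 + 118/(-146)) + 12350)*(14283 + 35874) = ((-2 + 118*(-1/146)) + 12350)*50157 = ((-2 - 59/73) + 12350)*50157 = (-205/73 + 12350)*50157 = (901345/73)*50157 = 45208761165/73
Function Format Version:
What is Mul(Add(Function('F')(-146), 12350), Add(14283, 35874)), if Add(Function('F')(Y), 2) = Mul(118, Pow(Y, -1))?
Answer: Rational(45208761165, 73) ≈ 6.1930e+8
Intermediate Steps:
Function('F')(Y) = Add(-2, Mul(118, Pow(Y, -1)))
Mul(Add(Function('F')(-146), 12350), Add(14283, 35874)) = Mul(Add(Add(-2, Mul(118, Pow(-146, -1))), 12350), Add(14283, 35874)) = Mul(Add(Add(-2, Mul(118, Rational(-1, 146))), 12350), 50157) = Mul(Add(Add(-2, Rational(-59, 73)), 12350), 50157) = Mul(Add(Rational(-205, 73), 12350), 50157) = Mul(Rational(901345, 73), 50157) = Rational(45208761165, 73)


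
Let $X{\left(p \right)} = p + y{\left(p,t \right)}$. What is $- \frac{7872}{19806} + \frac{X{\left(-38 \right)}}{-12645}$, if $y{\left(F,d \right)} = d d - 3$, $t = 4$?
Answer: $- \frac{3301543}{8348229} \approx -0.39548$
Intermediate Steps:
$y{\left(F,d \right)} = -3 + d^{2}$ ($y{\left(F,d \right)} = d^{2} - 3 = -3 + d^{2}$)
$X{\left(p \right)} = 13 + p$ ($X{\left(p \right)} = p - \left(3 - 4^{2}\right) = p + \left(-3 + 16\right) = p + 13 = 13 + p$)
$- \frac{7872}{19806} + \frac{X{\left(-38 \right)}}{-12645} = - \frac{7872}{19806} + \frac{13 - 38}{-12645} = \left(-7872\right) \frac{1}{19806} - - \frac{5}{2529} = - \frac{1312}{3301} + \frac{5}{2529} = - \frac{3301543}{8348229}$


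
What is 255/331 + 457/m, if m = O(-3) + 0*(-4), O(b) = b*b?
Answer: 153562/2979 ≈ 51.548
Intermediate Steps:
O(b) = b²
m = 9 (m = (-3)² + 0*(-4) = 9 + 0 = 9)
255/331 + 457/m = 255/331 + 457/9 = 153562/2979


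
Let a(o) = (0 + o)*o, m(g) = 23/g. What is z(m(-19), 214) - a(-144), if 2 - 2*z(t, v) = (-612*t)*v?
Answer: -1900097/19 ≈ -1.0001e+5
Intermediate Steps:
a(o) = o² (a(o) = o*o = o²)
z(t, v) = 1 + 306*t*v (z(t, v) = 1 - (-612*t)*v/2 = 1 - (-306)*t*v = 1 + 306*t*v)
z(m(-19), 214) - a(-144) = (1 + 306*(23/(-19))*214) - 1*(-144)² = (1 + 306*(23*(-1/19))*214) - 1*20736 = (1 + 306*(-23/19)*214) - 20736 = (1 - 1506132/19) - 20736 = -1506113/19 - 20736 = -1900097/19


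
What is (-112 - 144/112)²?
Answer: 628849/49 ≈ 12834.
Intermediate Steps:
(-112 - 144/112)² = (-112 - 144*1/112)² = (-112 - 9/7)² = (-793/7)² = 628849/49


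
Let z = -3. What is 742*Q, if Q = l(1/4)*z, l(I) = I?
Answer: -1113/2 ≈ -556.50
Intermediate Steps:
Q = -¾ (Q = -3/4 = (¼)*(-3) = -¾ ≈ -0.75000)
742*Q = 742*(-¾) = -1113/2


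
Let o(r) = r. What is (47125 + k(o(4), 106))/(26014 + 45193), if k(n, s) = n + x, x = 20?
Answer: 47149/71207 ≈ 0.66214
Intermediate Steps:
k(n, s) = 20 + n (k(n, s) = n + 20 = 20 + n)
(47125 + k(o(4), 106))/(26014 + 45193) = (47125 + (20 + 4))/(26014 + 45193) = (47125 + 24)/71207 = 47149*(1/71207) = 47149/71207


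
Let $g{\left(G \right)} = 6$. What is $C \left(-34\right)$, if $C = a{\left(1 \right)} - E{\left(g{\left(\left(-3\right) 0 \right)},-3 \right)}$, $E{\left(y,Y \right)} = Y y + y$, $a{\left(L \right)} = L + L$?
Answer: $-476$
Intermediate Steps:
$a{\left(L \right)} = 2 L$
$E{\left(y,Y \right)} = y + Y y$
$C = 14$ ($C = 2 \cdot 1 - 6 \left(1 - 3\right) = 2 - 6 \left(-2\right) = 2 - -12 = 2 + 12 = 14$)
$C \left(-34\right) = 14 \left(-34\right) = -476$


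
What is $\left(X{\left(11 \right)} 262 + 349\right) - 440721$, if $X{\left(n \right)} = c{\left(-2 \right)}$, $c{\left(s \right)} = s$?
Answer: $-440896$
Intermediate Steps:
$X{\left(n \right)} = -2$
$\left(X{\left(11 \right)} 262 + 349\right) - 440721 = \left(\left(-2\right) 262 + 349\right) - 440721 = \left(-524 + 349\right) - 440721 = -175 - 440721 = -440896$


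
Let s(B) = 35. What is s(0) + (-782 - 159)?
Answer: -906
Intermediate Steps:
s(0) + (-782 - 159) = 35 + (-782 - 159) = 35 - 941 = -906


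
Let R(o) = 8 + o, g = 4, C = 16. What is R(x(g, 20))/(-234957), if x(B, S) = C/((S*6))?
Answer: -122/3524355 ≈ -3.4616e-5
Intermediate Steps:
x(B, S) = 8/(3*S) (x(B, S) = 16/((S*6)) = 16/((6*S)) = 16*(1/(6*S)) = 8/(3*S))
R(x(g, 20))/(-234957) = (8 + (8/3)/20)/(-234957) = (8 + (8/3)*(1/20))*(-1/234957) = (8 + 2/15)*(-1/234957) = (122/15)*(-1/234957) = -122/3524355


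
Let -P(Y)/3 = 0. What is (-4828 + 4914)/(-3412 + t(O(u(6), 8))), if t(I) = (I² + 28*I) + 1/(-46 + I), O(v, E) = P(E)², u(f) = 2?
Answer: -3956/156953 ≈ -0.025205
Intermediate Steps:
P(Y) = 0 (P(Y) = -3*0 = 0)
O(v, E) = 0 (O(v, E) = 0² = 0)
t(I) = I² + 1/(-46 + I) + 28*I
(-4828 + 4914)/(-3412 + t(O(u(6), 8))) = (-4828 + 4914)/(-3412 + (1 + 0³ - 1288*0 - 18*0²)/(-46 + 0)) = 86/(-3412 + (1 + 0 + 0 - 18*0)/(-46)) = 86/(-3412 - (1 + 0 + 0 + 0)/46) = 86/(-3412 - 1/46*1) = 86/(-3412 - 1/46) = 86/(-156953/46) = 86*(-46/156953) = -3956/156953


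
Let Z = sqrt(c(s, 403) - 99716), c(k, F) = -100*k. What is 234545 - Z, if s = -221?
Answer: 234545 - 84*I*sqrt(11) ≈ 2.3455e+5 - 278.6*I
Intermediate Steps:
Z = 84*I*sqrt(11) (Z = sqrt(-100*(-221) - 99716) = sqrt(22100 - 99716) = sqrt(-77616) = 84*I*sqrt(11) ≈ 278.6*I)
234545 - Z = 234545 - 84*I*sqrt(11)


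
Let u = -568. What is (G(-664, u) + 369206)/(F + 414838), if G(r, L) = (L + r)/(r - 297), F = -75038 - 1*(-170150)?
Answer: 177404099/245030975 ≈ 0.72401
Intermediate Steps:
F = 95112 (F = -75038 + 170150 = 95112)
G(r, L) = (L + r)/(-297 + r)
(G(-664, u) + 369206)/(F + 414838) = ((-568 - 664)/(-297 - 664) + 369206)/(95112 + 414838) = (-1232/(-961) + 369206)/509950 = (-1/961*(-1232) + 369206)*(1/509950) = (1232/961 + 369206)*(1/509950) = (354808198/961)*(1/509950) = 177404099/245030975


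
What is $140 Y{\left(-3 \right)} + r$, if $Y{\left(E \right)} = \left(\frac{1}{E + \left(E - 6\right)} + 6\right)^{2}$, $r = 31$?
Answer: $\frac{177551}{36} \approx 4932.0$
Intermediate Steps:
$Y{\left(E \right)} = \left(6 + \frac{1}{-6 + 2 E}\right)^{2}$ ($Y{\left(E \right)} = \left(\frac{1}{E + \left(E - 6\right)} + 6\right)^{2} = \left(\frac{1}{E + \left(-6 + E\right)} + 6\right)^{2} = \left(\frac{1}{-6 + 2 E} + 6\right)^{2} = \left(6 + \frac{1}{-6 + 2 E}\right)^{2}$)
$140 Y{\left(-3 \right)} + r = 140 \frac{\left(-35 + 12 \left(-3\right)\right)^{2}}{4 \left(-3 - 3\right)^{2}} + 31 = 140 \frac{\left(-35 - 36\right)^{2}}{4 \cdot 36} + 31 = 140 \cdot \frac{1}{4} \left(-71\right)^{2} \cdot \frac{1}{36} + 31 = 140 \cdot \frac{1}{4} \cdot 5041 \cdot \frac{1}{36} + 31 = 140 \cdot \frac{5041}{144} + 31 = \frac{176435}{36} + 31 = \frac{177551}{36}$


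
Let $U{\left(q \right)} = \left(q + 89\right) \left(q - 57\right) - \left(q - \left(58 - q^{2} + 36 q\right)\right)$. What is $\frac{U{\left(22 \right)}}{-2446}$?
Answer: $\frac{3541}{2446} \approx 1.4477$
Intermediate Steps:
$U{\left(q \right)} = 58 - q^{2} + 35 q + \left(-57 + q\right) \left(89 + q\right)$ ($U{\left(q \right)} = \left(89 + q\right) \left(-57 + q\right) - \left(q - \left(58 - q^{2} + 36 q\right)\right) = \left(-57 + q\right) \left(89 + q\right) - \left(-58 + q^{2} - 35 q\right) = \left(-57 + q\right) \left(89 + q\right) + \left(58 - q^{2} + 35 q\right) = 58 - q^{2} + 35 q + \left(-57 + q\right) \left(89 + q\right)$)
$\frac{U{\left(22 \right)}}{-2446} = \frac{-5015 + 67 \cdot 22}{-2446} = \left(-5015 + 1474\right) \left(- \frac{1}{2446}\right) = \left(-3541\right) \left(- \frac{1}{2446}\right) = \frac{3541}{2446}$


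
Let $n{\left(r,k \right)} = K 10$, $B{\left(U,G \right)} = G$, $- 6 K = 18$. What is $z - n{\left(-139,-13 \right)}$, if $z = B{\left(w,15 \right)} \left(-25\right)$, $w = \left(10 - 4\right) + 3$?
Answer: $-345$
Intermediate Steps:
$K = -3$ ($K = \left(- \frac{1}{6}\right) 18 = -3$)
$w = 9$ ($w = 6 + 3 = 9$)
$z = -375$ ($z = 15 \left(-25\right) = -375$)
$n{\left(r,k \right)} = -30$ ($n{\left(r,k \right)} = \left(-3\right) 10 = -30$)
$z - n{\left(-139,-13 \right)} = -375 - -30 = -375 + 30 = -345$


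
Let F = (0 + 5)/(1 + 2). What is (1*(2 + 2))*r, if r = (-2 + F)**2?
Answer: 4/9 ≈ 0.44444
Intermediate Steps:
F = 5/3 ≈ 1.6667
r = 1/9 (r = (-2 + 5/3)**2 = (-1/3)**2 = 1/9 ≈ 0.11111)
(1*(2 + 2))*r = (1*(2 + 2))*(1/9) = (1*4)*(1/9) = 4*(1/9) = 4/9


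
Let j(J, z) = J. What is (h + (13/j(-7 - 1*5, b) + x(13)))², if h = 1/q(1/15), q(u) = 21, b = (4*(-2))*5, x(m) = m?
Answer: 112225/784 ≈ 143.14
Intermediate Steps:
b = -40 (b = -8*5 = -40)
h = 1/21 ≈ 0.047619
(h + (13/j(-7 - 1*5, b) + x(13)))² = (1/21 + (13/(-7 - 1*5) + 13))² = (1/21 + (13/(-7 - 5) + 13))² = (1/21 + (13/(-12) + 13))² = (1/21 + (13*(-1/12) + 13))² = (1/21 + (-13/12 + 13))² = (1/21 + 143/12)² = (335/28)² = 112225/784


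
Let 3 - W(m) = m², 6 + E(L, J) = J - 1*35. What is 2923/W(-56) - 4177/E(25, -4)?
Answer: 12955006/140985 ≈ 91.889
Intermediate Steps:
E(L, J) = -41 + J (E(L, J) = -6 + (J - 1*35) = -6 + (J - 35) = -6 + (-35 + J) = -41 + J)
W(m) = 3 - m²
2923/W(-56) - 4177/E(25, -4) = 2923/(3 - 1*(-56)²) - 4177/(-41 - 4) = 2923/(3 - 1*3136) - 4177/(-45) = 2923/(3 - 3136) - 4177*(-1/45) = 2923/(-3133) + 4177/45 = 2923*(-1/3133) + 4177/45 = -2923/3133 + 4177/45 = 12955006/140985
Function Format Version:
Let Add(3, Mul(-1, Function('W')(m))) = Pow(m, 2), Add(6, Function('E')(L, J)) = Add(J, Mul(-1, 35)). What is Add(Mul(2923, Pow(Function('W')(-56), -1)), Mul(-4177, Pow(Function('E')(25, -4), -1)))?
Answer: Rational(12955006, 140985) ≈ 91.889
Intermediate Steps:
Function('E')(L, J) = Add(-41, J) (Function('E')(L, J) = Add(-6, Add(J, Mul(-1, 35))) = Add(-6, Add(J, -35)) = Add(-6, Add(-35, J)) = Add(-41, J))
Function('W')(m) = Add(3, Mul(-1, Pow(m, 2)))
Add(Mul(2923, Pow(Function('W')(-56), -1)), Mul(-4177, Pow(Function('E')(25, -4), -1))) = Add(Mul(2923, Pow(Add(3, Mul(-1, Pow(-56, 2))), -1)), Mul(-4177, Pow(Add(-41, -4), -1))) = Add(Mul(2923, Pow(Add(3, Mul(-1, 3136)), -1)), Mul(-4177, Pow(-45, -1))) = Add(Mul(2923, Pow(Add(3, -3136), -1)), Mul(-4177, Rational(-1, 45))) = Add(Mul(2923, Pow(-3133, -1)), Rational(4177, 45)) = Add(Mul(2923, Rational(-1, 3133)), Rational(4177, 45)) = Add(Rational(-2923, 3133), Rational(4177, 45)) = Rational(12955006, 140985)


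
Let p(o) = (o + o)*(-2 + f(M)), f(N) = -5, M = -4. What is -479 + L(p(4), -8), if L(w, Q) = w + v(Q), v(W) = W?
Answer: -543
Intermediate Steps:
p(o) = -14*o (p(o) = (o + o)*(-2 - 5) = (2*o)*(-7) = -14*o)
L(w, Q) = Q + w (L(w, Q) = w + Q = Q + w)
-479 + L(p(4), -8) = -479 + (-8 - 14*4) = -479 + (-8 - 56) = -479 - 64 = -543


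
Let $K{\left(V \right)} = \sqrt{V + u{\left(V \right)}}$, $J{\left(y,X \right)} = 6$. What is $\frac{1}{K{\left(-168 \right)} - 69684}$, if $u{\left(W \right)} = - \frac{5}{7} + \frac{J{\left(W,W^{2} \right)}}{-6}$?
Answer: $- \frac{40649}{2832585015} - \frac{i \sqrt{231}}{5665170030} \approx -1.4351 \cdot 10^{-5} - 2.6828 \cdot 10^{-9} i$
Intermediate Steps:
$u{\left(W \right)} = - \frac{12}{7}$ ($u{\left(W \right)} = - \frac{5}{7} + \frac{6}{-6} = \left(-5\right) \frac{1}{7} + 6 \left(- \frac{1}{6}\right) = - \frac{5}{7} - 1 = - \frac{12}{7}$)
$K{\left(V \right)} = \sqrt{- \frac{12}{7} + V}$ ($K{\left(V \right)} = \sqrt{V - \frac{12}{7}} = \sqrt{- \frac{12}{7} + V}$)
$\frac{1}{K{\left(-168 \right)} - 69684} = \frac{1}{\frac{\sqrt{-84 + 49 \left(-168\right)}}{7} - 69684} = \frac{1}{\frac{\sqrt{-84 - 8232}}{7} - 69684} = \frac{1}{\frac{\sqrt{-8316}}{7} - 69684} = \frac{1}{\frac{6 i \sqrt{231}}{7} - 69684} = \frac{1}{-69684 + \frac{6 i \sqrt{231}}{7}}$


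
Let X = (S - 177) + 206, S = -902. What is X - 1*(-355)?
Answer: -518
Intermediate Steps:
X = -873 (X = (-902 - 177) + 206 = -1079 + 206 = -873)
X - 1*(-355) = -873 - 1*(-355) = -873 + 355 = -518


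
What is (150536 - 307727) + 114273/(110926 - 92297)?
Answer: -2928196866/18629 ≈ -1.5718e+5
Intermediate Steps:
(150536 - 307727) + 114273/(110926 - 92297) = -157191 + 114273/18629 = -2928196866/18629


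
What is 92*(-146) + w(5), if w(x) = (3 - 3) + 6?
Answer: -13426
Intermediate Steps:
w(x) = 6 (w(x) = 0 + 6 = 6)
92*(-146) + w(5) = 92*(-146) + 6 = -13432 + 6 = -13426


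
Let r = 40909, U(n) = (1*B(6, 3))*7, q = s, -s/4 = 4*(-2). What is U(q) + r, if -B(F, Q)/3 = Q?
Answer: 40846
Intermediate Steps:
s = 32 (s = -16*(-2) = -4*(-8) = 32)
B(F, Q) = -3*Q
q = 32
U(n) = -63 (U(n) = (1*(-3*3))*7 = (1*(-9))*7 = -9*7 = -63)
U(q) + r = -63 + 40909 = 40846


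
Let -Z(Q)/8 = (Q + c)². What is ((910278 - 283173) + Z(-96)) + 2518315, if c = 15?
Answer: 3092932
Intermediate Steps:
Z(Q) = -8*(15 + Q)² (Z(Q) = -8*(Q + 15)² = -8*(15 + Q)²)
((910278 - 283173) + Z(-96)) + 2518315 = ((910278 - 283173) - 8*(15 - 96)²) + 2518315 = (627105 - 8*(-81)²) + 2518315 = (627105 - 8*6561) + 2518315 = (627105 - 52488) + 2518315 = 574617 + 2518315 = 3092932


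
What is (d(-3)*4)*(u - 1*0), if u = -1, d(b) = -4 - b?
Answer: 4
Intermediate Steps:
(d(-3)*4)*(u - 1*0) = ((-4 - 1*(-3))*4)*(-1 - 1*0) = ((-4 + 3)*4)*(-1 + 0) = -1*4*(-1) = -4*(-1) = 4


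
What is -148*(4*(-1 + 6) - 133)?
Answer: 16724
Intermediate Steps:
-148*(4*(-1 + 6) - 133) = -148*(4*5 - 133) = -148*(20 - 133) = -148*(-113) = 16724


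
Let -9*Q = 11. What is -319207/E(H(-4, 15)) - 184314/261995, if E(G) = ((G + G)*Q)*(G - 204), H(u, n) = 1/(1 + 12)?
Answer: -127212949905873/15280072390 ≈ -8325.4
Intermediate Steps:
H(u, n) = 1/13
Q = -11/9 (Q = -1/9*11 = -11/9 ≈ -1.2222)
E(G) = -22*G*(-204 + G)/9 (E(G) = ((G + G)*(-11/9))*(G - 204) = ((2*G)*(-11/9))*(-204 + G) = (-22*G/9)*(-204 + G) = -22*G*(-204 + G)/9)
-319207/E(H(-4, 15)) - 184314/261995 = -319207*117/(22*(204 - 1*1/13)) - 184314/261995 = -319207*117/(22*(204 - 1/13)) - 184314*1/261995 = -319207/((22/9)*(1/13)*(2651/13)) - 184314/261995 = -319207/58322/1521 - 184314/261995 = -319207*1521/58322 - 184314/261995 = -485513847/58322 - 184314/261995 = -127212949905873/15280072390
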